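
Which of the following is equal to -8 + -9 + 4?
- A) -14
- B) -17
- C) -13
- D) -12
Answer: C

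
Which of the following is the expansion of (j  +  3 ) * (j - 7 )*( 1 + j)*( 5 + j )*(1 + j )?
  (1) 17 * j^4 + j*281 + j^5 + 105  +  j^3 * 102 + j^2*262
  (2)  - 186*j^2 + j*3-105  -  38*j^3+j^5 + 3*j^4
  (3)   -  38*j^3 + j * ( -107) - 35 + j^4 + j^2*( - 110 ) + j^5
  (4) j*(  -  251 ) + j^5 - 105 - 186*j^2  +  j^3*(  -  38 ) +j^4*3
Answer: 4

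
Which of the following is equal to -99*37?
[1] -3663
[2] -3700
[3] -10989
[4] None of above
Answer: 1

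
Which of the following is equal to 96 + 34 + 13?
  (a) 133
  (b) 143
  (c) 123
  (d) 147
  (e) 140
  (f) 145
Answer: b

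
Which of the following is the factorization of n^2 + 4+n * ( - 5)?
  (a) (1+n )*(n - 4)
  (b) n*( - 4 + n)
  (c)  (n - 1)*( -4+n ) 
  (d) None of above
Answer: c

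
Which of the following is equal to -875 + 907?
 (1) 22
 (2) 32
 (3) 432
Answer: 2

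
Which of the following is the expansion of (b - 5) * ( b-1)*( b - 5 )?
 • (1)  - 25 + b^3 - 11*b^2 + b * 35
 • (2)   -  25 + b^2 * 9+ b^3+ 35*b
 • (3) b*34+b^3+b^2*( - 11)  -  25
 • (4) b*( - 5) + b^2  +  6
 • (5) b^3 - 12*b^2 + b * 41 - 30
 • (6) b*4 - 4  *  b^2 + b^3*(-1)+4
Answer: 1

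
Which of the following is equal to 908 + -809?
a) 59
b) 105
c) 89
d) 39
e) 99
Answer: e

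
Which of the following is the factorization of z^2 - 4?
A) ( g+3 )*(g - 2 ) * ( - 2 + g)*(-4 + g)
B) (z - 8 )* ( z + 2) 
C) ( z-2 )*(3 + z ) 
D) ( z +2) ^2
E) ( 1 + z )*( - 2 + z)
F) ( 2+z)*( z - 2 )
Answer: F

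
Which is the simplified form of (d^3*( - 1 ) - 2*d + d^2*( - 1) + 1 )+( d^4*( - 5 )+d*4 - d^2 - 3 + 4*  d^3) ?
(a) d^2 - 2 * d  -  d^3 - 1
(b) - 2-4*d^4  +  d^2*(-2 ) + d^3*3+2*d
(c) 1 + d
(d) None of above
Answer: d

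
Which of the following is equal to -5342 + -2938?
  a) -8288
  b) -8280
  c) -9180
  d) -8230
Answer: b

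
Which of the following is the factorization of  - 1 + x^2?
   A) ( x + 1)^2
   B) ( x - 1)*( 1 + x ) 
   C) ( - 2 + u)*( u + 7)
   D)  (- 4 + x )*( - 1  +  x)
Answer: B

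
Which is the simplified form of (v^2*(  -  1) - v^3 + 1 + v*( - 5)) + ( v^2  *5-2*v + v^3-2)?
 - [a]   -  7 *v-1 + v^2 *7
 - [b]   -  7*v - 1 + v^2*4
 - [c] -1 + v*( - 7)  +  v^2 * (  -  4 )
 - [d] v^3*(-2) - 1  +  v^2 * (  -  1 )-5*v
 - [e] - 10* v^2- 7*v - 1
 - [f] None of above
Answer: b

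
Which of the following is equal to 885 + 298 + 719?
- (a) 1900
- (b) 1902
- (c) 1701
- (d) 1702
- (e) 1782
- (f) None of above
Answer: b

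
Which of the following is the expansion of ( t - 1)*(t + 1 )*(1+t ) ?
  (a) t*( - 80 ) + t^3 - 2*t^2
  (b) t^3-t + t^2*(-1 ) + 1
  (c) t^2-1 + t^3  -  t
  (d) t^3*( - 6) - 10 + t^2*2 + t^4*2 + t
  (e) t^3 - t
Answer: c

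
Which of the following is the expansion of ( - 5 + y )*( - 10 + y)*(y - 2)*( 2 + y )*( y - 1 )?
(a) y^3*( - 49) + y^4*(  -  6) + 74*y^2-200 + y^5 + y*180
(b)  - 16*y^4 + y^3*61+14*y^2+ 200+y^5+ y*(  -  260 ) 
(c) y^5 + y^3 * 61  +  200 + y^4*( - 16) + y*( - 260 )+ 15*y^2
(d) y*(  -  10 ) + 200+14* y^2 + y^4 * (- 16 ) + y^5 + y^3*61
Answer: b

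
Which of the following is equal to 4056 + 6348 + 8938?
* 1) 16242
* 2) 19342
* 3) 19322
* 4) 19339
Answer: 2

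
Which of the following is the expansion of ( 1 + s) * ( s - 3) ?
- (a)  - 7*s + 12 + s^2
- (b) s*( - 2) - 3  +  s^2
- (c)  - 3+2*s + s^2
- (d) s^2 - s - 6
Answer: b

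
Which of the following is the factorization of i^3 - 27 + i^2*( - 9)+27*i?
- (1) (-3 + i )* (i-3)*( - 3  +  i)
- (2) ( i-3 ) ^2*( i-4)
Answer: 1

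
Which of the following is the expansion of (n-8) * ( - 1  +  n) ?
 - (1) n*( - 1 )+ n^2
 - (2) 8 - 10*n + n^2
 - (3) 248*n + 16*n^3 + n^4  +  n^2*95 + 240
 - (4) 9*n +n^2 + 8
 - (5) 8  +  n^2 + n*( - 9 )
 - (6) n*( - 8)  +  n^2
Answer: 5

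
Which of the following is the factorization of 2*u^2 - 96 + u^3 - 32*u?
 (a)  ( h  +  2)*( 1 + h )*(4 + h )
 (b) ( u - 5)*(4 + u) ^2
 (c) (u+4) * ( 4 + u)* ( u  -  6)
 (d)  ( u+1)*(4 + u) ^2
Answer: c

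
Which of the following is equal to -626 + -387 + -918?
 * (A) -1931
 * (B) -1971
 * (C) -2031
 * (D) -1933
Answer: A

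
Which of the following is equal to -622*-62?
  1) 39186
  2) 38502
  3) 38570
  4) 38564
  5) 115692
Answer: 4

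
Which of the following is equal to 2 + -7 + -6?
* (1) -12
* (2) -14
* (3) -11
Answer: 3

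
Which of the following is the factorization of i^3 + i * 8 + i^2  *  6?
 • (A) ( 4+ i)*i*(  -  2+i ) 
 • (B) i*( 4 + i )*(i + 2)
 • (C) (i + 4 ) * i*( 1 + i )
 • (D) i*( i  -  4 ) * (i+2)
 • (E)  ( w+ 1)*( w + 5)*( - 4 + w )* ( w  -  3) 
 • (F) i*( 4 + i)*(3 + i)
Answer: B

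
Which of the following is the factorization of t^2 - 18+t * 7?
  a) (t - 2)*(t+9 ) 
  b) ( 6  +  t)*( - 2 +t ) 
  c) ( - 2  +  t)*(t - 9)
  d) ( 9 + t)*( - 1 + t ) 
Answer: a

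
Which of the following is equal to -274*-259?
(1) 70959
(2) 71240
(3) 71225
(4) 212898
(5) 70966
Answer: 5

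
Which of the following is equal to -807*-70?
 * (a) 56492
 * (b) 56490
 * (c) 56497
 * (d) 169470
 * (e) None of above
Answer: b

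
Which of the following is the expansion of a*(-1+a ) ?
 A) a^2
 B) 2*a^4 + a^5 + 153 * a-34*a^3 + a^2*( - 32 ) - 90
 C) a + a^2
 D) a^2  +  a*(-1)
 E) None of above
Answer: D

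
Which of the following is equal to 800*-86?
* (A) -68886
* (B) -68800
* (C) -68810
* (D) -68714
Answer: B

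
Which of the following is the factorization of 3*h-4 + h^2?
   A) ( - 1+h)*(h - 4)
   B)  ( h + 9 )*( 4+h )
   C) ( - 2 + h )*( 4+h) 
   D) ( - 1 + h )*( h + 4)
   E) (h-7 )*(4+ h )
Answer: D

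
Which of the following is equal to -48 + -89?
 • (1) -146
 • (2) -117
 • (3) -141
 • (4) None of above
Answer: 4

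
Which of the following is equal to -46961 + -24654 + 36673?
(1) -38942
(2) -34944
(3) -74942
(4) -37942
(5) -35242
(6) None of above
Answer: 6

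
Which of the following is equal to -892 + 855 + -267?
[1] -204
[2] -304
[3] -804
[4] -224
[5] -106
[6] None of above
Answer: 2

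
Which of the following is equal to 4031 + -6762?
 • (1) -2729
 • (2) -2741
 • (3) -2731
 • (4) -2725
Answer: 3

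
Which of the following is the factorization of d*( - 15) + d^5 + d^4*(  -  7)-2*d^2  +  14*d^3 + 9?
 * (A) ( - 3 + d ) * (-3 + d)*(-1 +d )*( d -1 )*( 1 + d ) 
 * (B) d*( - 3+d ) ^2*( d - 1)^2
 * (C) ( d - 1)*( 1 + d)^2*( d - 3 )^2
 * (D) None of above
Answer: A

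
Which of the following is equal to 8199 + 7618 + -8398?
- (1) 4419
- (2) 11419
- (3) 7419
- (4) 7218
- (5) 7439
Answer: 3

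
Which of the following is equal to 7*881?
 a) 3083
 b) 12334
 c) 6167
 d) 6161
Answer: c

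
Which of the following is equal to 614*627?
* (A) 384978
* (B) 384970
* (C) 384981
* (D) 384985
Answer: A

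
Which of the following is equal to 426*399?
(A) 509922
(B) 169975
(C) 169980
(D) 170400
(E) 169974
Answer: E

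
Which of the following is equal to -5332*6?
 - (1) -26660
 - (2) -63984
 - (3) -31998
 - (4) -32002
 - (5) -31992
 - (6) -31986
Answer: 5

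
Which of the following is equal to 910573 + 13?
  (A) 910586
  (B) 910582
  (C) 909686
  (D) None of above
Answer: A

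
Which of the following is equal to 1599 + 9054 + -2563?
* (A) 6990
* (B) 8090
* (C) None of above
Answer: B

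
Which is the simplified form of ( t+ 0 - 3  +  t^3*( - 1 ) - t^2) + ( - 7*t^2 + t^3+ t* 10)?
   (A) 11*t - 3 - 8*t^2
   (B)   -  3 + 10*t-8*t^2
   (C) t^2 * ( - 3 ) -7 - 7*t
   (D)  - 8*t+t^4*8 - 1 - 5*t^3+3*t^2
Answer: A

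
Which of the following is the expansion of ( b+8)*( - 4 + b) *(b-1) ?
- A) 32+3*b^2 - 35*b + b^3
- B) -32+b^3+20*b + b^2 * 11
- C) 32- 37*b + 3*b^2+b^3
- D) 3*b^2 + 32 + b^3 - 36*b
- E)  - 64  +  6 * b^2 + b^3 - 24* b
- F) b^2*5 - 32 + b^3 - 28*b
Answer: D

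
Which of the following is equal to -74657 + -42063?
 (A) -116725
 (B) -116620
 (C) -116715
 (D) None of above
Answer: D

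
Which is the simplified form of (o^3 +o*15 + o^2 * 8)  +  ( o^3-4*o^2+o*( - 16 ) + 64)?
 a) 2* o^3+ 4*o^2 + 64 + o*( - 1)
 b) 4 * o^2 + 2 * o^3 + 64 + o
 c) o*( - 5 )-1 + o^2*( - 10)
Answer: a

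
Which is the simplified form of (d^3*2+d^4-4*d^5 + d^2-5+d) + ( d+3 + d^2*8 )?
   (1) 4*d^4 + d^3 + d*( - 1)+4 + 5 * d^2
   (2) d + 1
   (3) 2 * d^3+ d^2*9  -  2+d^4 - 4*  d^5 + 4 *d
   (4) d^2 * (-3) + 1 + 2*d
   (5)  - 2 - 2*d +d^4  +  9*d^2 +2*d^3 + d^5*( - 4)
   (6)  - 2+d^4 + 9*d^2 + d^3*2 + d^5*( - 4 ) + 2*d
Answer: 6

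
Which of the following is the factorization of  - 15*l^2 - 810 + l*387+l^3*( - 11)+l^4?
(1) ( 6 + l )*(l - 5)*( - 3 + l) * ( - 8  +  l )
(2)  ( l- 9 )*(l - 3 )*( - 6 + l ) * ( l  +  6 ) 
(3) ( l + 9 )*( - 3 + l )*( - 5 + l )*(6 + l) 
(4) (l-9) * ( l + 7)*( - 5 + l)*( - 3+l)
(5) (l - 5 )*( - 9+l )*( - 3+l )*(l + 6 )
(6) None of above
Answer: 5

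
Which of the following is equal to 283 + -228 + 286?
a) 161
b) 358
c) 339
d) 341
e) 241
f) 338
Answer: d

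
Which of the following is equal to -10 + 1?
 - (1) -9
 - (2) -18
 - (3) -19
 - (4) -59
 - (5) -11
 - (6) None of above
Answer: 1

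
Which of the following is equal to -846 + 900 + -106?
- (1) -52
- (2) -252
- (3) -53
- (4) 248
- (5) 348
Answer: 1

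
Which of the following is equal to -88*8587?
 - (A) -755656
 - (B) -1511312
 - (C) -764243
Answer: A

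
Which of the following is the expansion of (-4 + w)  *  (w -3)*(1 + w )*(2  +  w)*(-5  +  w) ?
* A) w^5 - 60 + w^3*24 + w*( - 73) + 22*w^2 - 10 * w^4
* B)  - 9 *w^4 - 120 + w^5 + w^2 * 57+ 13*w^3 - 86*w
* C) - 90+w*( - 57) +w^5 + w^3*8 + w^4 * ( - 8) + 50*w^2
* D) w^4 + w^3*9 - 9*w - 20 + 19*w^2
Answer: B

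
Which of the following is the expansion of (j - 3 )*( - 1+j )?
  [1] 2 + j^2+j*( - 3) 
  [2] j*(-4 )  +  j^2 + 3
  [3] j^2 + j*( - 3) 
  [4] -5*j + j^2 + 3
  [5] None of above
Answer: 2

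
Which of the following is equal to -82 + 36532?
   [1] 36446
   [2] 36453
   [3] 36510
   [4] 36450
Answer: 4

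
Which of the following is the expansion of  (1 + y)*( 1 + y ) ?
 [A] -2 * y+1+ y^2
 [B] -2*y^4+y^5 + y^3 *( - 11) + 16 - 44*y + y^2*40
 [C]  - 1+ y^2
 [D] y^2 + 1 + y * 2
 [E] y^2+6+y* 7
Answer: D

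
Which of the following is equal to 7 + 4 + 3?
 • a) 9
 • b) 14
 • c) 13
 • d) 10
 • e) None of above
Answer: b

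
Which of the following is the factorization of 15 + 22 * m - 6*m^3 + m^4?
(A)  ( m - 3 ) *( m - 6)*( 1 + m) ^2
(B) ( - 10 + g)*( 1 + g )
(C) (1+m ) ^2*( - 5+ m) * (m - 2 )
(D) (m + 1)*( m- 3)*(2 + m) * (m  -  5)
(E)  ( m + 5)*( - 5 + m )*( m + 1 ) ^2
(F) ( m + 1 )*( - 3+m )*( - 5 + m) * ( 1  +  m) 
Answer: F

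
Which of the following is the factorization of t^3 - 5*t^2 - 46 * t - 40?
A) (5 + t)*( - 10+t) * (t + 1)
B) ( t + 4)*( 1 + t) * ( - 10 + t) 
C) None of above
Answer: B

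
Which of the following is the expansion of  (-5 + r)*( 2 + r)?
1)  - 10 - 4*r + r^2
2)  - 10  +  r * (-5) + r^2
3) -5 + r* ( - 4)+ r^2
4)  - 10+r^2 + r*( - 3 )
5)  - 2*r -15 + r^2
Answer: 4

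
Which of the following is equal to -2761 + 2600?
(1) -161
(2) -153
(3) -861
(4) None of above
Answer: 1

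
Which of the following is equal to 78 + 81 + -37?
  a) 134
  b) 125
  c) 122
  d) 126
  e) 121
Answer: c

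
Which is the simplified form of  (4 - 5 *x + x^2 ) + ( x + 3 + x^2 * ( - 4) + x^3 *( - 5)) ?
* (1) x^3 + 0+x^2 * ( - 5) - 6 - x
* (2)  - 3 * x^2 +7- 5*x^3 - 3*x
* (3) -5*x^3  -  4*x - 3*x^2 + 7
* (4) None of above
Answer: 3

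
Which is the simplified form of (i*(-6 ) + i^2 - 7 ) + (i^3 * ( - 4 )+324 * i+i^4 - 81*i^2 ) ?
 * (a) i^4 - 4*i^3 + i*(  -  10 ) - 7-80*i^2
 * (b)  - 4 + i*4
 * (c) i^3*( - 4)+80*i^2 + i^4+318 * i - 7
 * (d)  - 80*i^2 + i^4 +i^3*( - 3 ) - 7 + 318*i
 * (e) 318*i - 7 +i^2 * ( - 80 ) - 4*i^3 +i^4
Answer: e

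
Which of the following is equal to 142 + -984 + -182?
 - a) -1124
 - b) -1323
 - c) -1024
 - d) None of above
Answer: c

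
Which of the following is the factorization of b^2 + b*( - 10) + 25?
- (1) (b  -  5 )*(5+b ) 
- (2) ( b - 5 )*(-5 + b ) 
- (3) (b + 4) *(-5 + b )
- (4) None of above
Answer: 2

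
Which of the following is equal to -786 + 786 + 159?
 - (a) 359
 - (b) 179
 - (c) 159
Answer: c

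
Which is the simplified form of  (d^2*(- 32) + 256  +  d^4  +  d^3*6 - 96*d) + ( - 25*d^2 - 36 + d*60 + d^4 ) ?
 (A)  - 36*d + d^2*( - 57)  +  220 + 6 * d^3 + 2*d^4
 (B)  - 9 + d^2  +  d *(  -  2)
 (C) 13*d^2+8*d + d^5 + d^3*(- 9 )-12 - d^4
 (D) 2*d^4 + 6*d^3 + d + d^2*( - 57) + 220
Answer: A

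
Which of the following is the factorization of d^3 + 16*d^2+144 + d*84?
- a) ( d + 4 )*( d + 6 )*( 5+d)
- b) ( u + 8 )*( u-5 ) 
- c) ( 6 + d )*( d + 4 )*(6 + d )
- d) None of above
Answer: c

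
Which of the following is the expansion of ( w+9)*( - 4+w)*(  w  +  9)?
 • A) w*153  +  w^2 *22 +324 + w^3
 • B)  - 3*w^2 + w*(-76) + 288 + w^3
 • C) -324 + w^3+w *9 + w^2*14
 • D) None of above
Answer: C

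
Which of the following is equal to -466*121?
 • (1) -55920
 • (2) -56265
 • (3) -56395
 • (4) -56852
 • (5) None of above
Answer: 5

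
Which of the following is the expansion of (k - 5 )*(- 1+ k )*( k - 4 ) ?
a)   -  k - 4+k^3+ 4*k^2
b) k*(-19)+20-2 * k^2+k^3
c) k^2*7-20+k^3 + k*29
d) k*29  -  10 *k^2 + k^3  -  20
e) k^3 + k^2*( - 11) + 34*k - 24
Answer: d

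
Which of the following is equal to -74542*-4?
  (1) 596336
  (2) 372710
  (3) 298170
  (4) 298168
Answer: 4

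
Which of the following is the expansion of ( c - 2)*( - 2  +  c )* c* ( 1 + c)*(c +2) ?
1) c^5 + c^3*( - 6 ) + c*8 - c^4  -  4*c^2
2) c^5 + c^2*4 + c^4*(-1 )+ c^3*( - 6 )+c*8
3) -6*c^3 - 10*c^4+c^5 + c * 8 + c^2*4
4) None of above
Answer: 2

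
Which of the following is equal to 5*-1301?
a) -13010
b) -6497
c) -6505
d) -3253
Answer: c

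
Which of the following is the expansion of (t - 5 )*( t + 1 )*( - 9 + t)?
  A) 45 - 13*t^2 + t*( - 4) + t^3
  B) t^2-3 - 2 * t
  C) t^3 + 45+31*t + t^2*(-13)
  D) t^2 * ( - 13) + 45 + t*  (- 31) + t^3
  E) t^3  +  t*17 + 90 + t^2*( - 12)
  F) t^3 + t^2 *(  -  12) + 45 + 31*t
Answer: C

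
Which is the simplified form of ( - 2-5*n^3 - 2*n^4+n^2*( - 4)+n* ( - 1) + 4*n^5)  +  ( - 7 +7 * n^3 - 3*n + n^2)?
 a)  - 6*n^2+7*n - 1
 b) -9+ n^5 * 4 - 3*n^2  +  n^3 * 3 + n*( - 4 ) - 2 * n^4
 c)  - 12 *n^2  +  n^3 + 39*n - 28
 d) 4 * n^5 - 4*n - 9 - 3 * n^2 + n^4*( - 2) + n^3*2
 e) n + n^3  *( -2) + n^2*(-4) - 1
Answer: d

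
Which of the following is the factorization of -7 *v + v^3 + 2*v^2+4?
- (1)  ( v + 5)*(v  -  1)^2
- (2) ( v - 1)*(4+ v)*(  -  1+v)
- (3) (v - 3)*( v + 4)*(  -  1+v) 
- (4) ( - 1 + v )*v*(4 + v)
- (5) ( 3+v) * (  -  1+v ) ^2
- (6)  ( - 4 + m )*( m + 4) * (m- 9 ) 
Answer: 2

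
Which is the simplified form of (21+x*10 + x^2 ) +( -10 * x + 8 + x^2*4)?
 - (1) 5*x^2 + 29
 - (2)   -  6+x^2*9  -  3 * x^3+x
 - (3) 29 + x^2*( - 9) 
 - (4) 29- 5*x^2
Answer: 1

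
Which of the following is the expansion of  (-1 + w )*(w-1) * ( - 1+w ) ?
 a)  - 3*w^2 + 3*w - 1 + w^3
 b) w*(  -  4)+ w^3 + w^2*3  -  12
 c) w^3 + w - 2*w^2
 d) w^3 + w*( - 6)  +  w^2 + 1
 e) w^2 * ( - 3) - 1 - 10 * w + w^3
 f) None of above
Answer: a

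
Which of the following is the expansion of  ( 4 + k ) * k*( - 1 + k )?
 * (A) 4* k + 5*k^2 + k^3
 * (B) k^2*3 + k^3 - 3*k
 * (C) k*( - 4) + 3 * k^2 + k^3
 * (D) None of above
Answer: C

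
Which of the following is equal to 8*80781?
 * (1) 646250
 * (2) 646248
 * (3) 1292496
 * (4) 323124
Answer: 2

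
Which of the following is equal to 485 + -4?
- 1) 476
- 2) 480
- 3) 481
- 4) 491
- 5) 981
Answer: 3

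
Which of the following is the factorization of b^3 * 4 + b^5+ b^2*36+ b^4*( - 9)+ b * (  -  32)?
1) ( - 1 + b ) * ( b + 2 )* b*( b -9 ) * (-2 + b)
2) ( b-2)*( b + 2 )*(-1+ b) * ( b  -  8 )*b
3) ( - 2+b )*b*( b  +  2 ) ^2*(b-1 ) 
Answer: 2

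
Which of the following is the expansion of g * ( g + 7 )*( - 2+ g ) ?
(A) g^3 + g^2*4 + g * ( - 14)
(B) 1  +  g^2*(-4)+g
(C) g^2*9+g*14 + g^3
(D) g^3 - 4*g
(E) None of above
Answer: E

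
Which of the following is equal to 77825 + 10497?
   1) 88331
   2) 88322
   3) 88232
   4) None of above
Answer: 2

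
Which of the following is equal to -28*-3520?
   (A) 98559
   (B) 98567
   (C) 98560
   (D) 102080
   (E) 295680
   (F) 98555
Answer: C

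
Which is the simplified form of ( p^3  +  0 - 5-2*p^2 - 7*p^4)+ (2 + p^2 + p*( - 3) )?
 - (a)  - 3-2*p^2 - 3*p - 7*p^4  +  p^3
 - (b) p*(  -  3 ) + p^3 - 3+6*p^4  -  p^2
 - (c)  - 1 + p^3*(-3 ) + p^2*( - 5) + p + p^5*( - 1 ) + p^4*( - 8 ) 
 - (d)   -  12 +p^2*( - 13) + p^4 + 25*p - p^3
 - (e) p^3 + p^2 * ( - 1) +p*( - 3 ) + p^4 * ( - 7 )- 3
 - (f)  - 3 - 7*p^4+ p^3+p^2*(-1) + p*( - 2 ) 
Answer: e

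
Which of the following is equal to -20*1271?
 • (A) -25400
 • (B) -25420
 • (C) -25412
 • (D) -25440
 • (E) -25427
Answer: B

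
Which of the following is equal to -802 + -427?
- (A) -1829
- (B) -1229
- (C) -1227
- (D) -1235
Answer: B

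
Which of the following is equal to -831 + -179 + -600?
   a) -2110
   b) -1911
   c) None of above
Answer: c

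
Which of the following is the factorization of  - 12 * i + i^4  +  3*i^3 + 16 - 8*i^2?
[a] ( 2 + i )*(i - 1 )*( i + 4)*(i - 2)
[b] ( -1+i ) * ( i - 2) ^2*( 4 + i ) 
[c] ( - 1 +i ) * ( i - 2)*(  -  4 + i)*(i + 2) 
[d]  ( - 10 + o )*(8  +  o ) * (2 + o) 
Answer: a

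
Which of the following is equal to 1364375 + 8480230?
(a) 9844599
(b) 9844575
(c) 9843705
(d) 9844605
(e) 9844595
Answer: d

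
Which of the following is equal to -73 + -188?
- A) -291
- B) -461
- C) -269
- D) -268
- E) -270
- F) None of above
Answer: F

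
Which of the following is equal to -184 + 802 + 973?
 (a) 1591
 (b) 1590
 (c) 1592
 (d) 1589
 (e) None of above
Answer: a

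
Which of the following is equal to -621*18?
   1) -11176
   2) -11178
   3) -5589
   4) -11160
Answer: 2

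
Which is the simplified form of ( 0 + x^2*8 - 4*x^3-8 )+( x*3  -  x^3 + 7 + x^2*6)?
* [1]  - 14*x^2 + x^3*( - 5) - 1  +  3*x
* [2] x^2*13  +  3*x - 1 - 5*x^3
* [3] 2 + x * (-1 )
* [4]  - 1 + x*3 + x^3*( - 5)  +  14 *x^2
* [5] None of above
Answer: 4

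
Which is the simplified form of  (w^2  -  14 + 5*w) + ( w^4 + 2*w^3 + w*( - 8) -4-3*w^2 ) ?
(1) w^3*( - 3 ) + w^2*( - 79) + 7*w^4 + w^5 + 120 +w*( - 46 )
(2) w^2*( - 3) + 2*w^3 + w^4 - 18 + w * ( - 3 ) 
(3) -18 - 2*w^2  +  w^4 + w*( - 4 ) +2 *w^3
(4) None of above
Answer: 4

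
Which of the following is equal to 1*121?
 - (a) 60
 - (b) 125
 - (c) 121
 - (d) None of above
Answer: c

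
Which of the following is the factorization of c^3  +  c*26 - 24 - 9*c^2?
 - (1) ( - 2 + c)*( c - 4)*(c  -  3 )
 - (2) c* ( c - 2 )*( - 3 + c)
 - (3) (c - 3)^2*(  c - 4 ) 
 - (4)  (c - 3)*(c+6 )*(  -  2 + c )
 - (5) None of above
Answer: 1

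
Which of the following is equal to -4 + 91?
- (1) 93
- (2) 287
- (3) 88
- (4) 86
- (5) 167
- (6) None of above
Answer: 6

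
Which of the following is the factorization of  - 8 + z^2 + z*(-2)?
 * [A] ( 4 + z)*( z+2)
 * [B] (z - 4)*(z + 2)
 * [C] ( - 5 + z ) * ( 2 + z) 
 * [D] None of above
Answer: B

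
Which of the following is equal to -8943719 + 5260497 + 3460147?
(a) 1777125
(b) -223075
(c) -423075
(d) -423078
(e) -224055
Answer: b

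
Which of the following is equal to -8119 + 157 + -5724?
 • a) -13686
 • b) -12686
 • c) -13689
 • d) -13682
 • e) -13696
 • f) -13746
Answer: a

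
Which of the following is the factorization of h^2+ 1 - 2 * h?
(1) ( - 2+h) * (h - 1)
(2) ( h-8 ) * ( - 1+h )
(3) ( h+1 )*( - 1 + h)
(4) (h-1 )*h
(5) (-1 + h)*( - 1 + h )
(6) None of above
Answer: 5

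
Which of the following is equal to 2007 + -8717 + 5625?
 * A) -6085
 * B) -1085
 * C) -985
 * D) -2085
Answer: B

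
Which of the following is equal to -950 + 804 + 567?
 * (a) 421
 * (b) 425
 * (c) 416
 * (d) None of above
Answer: a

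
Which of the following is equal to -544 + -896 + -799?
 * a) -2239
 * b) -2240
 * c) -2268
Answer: a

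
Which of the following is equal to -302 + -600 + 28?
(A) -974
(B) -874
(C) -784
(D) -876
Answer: B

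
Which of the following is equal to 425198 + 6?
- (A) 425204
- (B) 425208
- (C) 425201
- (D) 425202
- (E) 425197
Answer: A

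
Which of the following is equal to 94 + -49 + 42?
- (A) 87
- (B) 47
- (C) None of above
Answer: A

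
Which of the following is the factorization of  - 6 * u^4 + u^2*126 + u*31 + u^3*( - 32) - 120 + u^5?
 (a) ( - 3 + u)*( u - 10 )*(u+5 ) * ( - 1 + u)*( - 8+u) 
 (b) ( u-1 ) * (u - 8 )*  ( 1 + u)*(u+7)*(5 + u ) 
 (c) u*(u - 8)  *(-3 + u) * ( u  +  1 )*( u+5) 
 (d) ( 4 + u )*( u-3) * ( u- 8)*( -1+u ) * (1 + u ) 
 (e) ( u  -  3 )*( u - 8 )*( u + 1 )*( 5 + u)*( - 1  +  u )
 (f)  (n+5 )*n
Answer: e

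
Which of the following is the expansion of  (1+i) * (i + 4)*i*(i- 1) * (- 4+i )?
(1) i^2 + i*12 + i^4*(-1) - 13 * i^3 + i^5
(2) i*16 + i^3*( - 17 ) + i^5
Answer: 2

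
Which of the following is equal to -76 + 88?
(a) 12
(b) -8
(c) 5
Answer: a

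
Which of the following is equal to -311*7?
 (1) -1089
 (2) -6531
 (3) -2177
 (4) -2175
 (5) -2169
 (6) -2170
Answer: 3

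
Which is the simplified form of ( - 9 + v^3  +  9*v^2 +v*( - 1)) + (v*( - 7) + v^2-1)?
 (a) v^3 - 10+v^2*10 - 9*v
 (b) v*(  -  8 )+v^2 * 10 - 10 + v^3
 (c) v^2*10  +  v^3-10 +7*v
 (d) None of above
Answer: b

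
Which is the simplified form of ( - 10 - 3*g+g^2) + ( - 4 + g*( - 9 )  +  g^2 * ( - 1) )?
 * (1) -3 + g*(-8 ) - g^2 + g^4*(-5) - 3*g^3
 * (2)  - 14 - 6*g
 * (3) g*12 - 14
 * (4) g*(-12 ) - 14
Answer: 4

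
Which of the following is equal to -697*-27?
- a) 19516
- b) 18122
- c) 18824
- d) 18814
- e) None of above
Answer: e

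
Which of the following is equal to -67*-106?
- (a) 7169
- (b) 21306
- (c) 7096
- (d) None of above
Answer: d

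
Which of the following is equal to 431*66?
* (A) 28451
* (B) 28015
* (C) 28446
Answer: C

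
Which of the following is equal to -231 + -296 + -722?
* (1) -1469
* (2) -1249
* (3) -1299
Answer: 2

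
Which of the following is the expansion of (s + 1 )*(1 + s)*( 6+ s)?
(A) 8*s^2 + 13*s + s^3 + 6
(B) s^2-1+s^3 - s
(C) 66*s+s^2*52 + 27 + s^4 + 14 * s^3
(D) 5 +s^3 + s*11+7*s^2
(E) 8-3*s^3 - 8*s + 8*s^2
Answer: A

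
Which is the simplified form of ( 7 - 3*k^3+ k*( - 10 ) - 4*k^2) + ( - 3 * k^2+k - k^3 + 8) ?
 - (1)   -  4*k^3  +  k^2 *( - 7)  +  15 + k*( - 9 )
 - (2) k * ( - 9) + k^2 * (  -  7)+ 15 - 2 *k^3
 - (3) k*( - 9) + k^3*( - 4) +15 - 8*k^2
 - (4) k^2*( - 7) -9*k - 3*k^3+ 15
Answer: 1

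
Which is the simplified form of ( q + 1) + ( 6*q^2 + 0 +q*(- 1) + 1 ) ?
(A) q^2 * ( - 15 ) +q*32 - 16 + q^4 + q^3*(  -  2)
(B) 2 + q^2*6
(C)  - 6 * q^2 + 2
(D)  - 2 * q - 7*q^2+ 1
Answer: B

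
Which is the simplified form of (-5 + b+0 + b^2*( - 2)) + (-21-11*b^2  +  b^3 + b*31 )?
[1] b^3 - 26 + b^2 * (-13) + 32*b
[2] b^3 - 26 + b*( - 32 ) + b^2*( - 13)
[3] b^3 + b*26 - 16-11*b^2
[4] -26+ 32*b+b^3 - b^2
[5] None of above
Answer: 1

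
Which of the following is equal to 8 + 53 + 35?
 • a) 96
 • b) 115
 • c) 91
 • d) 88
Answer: a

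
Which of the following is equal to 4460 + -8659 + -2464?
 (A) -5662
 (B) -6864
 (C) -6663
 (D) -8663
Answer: C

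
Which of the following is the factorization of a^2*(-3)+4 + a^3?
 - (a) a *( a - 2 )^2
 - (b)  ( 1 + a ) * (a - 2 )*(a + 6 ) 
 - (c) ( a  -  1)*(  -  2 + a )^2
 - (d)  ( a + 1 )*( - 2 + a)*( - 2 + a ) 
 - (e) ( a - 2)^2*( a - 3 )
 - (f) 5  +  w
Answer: d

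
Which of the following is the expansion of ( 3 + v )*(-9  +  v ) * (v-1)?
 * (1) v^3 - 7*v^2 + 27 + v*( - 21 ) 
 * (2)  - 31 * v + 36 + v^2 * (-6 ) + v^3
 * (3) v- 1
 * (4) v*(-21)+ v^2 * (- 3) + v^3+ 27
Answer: 1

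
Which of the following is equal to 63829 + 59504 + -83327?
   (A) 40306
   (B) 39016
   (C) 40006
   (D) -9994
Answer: C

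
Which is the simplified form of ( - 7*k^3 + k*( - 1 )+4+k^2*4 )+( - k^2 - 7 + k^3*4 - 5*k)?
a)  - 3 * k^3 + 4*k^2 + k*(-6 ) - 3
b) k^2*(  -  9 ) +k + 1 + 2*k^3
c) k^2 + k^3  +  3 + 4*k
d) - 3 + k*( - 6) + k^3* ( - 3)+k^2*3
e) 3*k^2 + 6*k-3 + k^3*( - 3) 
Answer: d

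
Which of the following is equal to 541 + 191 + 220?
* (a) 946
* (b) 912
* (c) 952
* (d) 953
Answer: c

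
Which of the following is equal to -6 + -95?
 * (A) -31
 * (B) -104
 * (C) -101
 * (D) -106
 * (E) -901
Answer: C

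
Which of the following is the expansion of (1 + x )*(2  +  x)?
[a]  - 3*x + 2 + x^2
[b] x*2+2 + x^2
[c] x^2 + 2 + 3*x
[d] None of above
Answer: c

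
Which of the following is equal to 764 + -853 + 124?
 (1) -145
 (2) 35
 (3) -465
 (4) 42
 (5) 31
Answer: 2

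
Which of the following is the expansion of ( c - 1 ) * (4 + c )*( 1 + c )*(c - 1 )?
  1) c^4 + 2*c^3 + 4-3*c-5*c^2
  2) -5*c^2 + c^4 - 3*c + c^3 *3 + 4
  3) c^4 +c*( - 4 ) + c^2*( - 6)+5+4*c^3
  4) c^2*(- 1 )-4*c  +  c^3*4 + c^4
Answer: 2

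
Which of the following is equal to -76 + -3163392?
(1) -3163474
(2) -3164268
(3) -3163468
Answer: 3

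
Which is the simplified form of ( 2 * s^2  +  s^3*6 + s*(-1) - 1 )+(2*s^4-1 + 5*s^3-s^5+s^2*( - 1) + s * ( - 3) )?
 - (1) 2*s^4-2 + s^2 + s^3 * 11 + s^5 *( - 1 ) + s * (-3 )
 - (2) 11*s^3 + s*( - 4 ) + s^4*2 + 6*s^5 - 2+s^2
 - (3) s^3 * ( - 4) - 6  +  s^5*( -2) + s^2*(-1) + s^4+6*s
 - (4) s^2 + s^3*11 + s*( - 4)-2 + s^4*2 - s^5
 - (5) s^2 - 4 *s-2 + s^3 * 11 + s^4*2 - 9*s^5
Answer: 4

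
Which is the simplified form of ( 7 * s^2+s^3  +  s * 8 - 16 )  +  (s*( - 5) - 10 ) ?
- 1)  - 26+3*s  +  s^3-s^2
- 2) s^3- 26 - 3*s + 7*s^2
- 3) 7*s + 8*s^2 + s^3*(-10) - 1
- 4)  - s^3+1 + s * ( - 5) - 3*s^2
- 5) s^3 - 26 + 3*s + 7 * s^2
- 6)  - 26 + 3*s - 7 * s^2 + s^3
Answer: 5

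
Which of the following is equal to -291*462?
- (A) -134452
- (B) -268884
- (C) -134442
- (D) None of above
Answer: C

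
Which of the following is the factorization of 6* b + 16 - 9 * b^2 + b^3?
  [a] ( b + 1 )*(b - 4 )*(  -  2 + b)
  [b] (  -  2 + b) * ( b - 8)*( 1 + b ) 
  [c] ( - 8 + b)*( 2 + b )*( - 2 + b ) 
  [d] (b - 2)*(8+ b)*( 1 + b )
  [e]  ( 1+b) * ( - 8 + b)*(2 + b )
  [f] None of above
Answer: b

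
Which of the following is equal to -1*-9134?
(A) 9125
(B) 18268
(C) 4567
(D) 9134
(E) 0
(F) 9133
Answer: D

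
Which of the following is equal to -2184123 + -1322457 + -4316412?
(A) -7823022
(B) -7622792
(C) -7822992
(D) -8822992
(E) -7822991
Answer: C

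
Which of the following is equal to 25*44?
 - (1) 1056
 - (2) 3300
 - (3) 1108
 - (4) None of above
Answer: 4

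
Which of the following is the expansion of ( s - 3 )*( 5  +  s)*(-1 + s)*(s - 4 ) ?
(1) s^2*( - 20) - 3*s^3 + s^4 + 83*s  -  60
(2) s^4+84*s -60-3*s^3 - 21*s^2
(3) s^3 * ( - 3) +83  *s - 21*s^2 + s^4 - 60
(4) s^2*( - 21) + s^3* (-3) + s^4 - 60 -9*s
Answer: 3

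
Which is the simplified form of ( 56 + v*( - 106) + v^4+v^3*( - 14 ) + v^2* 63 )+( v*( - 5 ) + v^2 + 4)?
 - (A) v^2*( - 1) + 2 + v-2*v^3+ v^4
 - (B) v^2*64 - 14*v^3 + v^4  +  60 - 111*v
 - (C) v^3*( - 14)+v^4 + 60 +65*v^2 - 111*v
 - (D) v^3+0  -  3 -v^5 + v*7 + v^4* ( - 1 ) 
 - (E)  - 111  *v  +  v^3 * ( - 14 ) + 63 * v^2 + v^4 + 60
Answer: B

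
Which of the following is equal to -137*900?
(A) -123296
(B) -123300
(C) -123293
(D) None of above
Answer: B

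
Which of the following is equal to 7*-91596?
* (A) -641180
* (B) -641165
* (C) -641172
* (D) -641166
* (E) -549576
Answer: C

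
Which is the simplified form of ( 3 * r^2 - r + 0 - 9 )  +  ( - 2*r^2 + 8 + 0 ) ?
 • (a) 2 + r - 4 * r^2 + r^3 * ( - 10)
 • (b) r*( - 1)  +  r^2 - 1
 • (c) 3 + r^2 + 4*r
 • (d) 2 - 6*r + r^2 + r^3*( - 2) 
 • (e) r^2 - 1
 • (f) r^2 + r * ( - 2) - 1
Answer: b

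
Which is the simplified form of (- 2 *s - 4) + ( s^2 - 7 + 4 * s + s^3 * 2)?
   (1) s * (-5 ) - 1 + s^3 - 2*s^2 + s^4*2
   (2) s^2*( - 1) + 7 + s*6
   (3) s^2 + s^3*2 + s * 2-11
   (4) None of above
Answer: 3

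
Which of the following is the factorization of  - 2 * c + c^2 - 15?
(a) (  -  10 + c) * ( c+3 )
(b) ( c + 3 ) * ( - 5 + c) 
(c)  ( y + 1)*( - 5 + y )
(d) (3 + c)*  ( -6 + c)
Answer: b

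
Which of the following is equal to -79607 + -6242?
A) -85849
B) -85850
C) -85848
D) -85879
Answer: A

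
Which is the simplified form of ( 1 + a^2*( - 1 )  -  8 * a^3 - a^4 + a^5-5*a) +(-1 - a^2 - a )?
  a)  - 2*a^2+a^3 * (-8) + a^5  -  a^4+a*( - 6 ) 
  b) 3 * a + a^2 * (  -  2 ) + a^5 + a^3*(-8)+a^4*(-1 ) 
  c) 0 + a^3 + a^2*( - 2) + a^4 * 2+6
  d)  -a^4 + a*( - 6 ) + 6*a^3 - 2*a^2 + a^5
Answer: a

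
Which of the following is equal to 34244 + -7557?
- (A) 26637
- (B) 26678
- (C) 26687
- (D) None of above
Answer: C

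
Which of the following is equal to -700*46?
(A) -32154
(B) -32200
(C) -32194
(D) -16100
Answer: B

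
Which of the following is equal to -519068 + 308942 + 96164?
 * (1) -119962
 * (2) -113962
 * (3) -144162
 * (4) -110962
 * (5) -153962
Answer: 2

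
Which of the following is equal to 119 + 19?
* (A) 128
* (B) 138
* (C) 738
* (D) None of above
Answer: B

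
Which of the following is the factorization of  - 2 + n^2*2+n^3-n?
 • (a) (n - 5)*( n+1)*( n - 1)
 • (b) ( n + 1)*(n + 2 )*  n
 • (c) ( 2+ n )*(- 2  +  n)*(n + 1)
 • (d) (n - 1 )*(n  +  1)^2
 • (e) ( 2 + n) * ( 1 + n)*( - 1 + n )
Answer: e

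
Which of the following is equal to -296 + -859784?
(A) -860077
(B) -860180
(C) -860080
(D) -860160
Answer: C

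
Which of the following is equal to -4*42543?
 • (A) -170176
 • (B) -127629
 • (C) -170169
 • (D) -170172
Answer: D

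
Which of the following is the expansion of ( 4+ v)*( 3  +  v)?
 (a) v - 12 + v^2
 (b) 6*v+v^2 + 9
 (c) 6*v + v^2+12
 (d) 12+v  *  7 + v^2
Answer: d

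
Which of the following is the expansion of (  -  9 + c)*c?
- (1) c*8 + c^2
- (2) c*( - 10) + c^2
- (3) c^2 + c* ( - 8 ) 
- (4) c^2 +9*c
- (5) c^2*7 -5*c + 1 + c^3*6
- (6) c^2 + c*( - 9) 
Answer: 6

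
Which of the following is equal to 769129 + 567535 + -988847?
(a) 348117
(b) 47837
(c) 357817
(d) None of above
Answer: d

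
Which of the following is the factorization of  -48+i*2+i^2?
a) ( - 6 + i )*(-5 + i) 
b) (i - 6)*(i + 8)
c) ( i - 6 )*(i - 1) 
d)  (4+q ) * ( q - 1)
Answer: b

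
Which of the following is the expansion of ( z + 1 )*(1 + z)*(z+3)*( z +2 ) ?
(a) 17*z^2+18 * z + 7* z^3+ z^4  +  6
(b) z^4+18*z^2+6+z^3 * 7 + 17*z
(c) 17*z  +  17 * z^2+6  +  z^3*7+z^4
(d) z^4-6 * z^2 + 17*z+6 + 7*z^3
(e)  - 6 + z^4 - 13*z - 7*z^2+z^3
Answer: c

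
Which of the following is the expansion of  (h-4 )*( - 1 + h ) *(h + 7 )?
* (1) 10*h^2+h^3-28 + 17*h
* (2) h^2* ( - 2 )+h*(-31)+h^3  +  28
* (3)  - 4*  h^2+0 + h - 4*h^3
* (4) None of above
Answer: 4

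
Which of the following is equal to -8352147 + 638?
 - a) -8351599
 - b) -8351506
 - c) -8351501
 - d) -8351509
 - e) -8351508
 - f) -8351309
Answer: d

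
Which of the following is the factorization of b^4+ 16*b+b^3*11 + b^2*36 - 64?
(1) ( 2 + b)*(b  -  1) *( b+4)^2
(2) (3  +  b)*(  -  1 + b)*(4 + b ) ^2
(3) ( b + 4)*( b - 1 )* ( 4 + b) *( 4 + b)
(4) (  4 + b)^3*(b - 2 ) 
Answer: 3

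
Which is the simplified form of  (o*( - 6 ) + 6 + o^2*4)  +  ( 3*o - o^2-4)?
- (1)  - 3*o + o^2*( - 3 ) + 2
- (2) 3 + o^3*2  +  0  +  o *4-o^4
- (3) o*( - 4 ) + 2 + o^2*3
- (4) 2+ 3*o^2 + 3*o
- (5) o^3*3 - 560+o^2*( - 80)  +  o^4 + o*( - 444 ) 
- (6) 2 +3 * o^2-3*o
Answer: 6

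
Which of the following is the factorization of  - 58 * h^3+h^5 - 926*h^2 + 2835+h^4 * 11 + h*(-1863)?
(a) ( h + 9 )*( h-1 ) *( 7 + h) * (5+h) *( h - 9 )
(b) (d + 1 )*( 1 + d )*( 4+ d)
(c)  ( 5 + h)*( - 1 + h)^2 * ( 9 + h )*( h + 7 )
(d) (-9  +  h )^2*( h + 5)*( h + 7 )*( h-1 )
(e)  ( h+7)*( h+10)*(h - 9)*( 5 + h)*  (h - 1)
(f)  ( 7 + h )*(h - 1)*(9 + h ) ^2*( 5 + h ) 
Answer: a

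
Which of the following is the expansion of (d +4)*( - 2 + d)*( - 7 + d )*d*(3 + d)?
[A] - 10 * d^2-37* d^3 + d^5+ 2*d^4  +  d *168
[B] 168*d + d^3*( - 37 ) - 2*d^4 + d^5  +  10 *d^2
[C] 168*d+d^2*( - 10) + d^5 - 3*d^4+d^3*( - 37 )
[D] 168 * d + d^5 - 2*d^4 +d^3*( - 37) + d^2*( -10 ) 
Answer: D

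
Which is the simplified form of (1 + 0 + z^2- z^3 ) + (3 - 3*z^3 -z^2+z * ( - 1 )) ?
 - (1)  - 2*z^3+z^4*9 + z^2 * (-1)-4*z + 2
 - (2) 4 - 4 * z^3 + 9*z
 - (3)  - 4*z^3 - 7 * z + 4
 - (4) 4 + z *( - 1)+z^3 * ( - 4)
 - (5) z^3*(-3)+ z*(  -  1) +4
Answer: 4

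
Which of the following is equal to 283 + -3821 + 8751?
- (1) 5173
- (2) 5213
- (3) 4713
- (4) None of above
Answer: 2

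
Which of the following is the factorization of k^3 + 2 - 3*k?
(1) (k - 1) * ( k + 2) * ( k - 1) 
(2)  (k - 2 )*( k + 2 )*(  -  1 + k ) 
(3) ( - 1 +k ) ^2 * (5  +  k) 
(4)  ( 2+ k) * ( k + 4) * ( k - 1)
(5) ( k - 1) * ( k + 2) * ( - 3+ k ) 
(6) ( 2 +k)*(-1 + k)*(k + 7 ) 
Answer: 1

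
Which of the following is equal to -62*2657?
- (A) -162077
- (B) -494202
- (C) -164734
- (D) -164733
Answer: C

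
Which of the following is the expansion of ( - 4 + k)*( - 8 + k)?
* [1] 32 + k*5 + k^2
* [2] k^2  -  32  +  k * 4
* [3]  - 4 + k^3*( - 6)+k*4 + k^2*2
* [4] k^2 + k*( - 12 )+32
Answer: 4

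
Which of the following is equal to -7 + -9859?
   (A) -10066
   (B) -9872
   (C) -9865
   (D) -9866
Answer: D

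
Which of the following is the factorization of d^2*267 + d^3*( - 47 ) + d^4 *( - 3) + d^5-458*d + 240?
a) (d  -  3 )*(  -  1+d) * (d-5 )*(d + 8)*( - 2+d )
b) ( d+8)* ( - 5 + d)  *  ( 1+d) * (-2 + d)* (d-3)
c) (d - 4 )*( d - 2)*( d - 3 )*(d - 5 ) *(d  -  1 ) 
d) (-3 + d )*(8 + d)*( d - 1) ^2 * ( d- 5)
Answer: a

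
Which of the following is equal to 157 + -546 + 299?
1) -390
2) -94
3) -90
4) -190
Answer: 3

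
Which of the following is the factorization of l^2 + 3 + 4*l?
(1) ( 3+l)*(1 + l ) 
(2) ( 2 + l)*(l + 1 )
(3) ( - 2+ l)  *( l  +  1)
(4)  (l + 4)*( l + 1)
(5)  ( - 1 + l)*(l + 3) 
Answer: 1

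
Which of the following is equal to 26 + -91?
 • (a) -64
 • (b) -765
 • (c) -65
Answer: c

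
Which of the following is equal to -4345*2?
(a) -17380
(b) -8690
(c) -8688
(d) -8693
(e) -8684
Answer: b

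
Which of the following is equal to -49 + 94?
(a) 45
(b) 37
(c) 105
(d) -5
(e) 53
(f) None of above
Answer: a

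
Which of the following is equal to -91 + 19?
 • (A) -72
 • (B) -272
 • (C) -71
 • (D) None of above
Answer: A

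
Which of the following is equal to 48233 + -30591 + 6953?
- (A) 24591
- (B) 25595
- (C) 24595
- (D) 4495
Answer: C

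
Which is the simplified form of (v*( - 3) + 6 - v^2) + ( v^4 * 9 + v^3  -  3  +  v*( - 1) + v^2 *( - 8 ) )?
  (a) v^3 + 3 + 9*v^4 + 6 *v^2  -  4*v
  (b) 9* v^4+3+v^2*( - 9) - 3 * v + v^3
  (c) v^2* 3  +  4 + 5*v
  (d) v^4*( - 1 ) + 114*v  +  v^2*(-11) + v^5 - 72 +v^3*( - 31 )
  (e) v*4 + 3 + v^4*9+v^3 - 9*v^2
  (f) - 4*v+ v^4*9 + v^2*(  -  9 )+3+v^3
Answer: f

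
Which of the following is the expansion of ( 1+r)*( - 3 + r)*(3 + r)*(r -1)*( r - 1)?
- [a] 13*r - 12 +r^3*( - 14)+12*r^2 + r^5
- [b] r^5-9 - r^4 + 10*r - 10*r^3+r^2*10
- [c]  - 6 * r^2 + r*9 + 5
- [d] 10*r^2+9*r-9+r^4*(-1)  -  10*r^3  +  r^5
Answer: d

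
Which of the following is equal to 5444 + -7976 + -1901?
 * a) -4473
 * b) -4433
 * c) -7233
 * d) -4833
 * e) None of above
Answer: b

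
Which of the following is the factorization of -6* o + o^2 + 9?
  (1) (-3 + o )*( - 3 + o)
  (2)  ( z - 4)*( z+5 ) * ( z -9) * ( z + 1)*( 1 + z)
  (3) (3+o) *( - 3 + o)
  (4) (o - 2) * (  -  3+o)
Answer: 1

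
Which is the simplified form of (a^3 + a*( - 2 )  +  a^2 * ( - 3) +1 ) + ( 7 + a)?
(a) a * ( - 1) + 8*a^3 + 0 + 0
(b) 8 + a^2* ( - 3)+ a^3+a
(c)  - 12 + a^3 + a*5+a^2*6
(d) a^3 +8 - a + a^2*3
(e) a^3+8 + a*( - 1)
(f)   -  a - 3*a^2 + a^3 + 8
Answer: f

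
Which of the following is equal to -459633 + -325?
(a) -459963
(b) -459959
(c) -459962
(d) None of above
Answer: d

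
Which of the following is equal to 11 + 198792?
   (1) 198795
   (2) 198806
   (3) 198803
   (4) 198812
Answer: 3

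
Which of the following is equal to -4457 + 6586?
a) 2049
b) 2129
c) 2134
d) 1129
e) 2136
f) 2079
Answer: b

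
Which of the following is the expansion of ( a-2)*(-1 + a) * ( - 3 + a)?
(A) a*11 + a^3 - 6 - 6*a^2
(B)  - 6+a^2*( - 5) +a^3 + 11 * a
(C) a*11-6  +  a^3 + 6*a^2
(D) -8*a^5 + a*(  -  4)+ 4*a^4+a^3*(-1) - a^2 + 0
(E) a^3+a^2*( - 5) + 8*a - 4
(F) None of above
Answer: A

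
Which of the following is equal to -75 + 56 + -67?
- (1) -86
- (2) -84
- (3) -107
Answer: 1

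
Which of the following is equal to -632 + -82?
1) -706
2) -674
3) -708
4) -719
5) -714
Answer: 5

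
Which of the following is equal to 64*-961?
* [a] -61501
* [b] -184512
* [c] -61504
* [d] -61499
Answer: c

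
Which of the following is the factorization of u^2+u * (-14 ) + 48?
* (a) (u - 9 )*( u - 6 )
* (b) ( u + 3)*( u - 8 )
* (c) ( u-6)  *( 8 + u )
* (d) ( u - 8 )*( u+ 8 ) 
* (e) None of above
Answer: e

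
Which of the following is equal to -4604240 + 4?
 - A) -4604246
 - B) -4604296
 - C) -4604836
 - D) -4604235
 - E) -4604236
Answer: E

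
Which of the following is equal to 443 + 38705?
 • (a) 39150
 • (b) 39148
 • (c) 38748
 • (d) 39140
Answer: b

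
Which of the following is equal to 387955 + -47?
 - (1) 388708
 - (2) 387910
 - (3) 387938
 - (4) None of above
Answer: 4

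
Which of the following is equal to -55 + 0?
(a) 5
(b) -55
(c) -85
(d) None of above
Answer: b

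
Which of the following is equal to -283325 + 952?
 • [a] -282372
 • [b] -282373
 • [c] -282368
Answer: b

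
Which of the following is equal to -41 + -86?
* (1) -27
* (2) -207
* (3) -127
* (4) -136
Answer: 3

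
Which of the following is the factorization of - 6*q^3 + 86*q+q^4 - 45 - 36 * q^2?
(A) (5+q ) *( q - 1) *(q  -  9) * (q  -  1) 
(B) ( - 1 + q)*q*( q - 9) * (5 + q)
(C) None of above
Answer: A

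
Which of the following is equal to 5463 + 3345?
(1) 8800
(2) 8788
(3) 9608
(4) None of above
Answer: 4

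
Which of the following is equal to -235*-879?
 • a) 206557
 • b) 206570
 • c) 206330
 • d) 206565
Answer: d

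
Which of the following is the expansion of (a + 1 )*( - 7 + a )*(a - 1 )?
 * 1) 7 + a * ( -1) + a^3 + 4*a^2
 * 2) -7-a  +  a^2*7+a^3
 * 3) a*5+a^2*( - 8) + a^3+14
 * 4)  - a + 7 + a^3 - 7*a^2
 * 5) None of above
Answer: 4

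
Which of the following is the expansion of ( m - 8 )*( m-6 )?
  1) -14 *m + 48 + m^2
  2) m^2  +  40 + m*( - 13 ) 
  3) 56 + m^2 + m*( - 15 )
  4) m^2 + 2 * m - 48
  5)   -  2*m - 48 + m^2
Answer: 1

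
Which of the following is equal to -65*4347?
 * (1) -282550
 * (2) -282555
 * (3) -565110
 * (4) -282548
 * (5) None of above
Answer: 2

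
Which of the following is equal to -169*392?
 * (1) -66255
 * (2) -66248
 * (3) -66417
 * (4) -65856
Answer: 2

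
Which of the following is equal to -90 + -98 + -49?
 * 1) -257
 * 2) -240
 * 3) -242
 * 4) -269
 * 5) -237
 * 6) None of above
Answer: 5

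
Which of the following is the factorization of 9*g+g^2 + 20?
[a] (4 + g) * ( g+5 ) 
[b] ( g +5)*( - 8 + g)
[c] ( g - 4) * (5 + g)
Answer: a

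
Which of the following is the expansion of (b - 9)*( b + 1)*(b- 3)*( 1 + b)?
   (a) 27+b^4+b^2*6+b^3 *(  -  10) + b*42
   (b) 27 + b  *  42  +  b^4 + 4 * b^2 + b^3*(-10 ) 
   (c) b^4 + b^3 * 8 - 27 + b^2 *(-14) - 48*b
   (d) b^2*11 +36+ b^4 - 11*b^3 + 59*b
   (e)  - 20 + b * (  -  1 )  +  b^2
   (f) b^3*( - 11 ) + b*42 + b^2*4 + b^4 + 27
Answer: b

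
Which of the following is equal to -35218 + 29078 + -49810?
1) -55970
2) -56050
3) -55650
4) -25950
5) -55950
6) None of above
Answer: 5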